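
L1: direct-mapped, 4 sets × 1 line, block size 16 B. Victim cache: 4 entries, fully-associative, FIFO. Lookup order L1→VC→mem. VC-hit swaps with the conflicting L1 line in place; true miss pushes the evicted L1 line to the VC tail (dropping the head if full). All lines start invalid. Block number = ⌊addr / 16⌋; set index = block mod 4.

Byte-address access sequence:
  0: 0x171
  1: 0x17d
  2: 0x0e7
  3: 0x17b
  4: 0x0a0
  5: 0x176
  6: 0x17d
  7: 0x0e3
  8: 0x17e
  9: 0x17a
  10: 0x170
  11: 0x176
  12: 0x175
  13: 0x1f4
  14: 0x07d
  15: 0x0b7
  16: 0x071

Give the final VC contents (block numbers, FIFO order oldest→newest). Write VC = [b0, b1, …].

0: 0x171 (blk 23, set 3) → MISS  vc=[]
1: 0x17d (blk 23, set 3) → L1-HIT  vc=[]
2: 0xe7 (blk 14, set 2) → MISS  vc=[]
3: 0x17b (blk 23, set 3) → L1-HIT  vc=[]
4: 0xa0 (blk 10, set 2) → MISS  vc=[14]
5: 0x176 (blk 23, set 3) → L1-HIT  vc=[14]
6: 0x17d (blk 23, set 3) → L1-HIT  vc=[14]
7: 0xe3 (blk 14, set 2) → VC-HIT  vc=[10]
8: 0x17e (blk 23, set 3) → L1-HIT  vc=[10]
9: 0x17a (blk 23, set 3) → L1-HIT  vc=[10]
10: 0x170 (blk 23, set 3) → L1-HIT  vc=[10]
11: 0x176 (blk 23, set 3) → L1-HIT  vc=[10]
12: 0x175 (blk 23, set 3) → L1-HIT  vc=[10]
13: 0x1f4 (blk 31, set 3) → MISS  vc=[10, 23]
14: 0x7d (blk 7, set 3) → MISS  vc=[10, 23, 31]
15: 0xb7 (blk 11, set 3) → MISS  vc=[10, 23, 31, 7]
16: 0x71 (blk 7, set 3) → VC-HIT  vc=[10, 23, 31, 11]

VC = [10, 23, 31, 11]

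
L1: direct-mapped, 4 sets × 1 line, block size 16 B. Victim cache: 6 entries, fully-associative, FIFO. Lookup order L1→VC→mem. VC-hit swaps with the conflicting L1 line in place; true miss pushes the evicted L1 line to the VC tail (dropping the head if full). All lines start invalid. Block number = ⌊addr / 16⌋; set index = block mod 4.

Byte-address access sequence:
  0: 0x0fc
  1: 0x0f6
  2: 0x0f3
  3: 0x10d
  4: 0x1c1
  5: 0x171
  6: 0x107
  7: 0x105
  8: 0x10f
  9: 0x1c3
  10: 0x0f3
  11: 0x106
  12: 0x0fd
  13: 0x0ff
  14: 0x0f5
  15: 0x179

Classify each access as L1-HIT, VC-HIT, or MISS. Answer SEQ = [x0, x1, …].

SEQ = [MISS, L1-HIT, L1-HIT, MISS, MISS, MISS, VC-HIT, L1-HIT, L1-HIT, VC-HIT, VC-HIT, VC-HIT, L1-HIT, L1-HIT, L1-HIT, VC-HIT]

  [0] addr=0xfc blk=15 s=3: MISS | VC []
  [1] addr=0xf6 blk=15 s=3: L1-HIT | VC []
  [2] addr=0xf3 blk=15 s=3: L1-HIT | VC []
  [3] addr=0x10d blk=16 s=0: MISS | VC []
  [4] addr=0x1c1 blk=28 s=0: MISS | VC [16]
  [5] addr=0x171 blk=23 s=3: MISS | VC [16, 15]
  [6] addr=0x107 blk=16 s=0: VC-HIT | VC [28, 15]
  [7] addr=0x105 blk=16 s=0: L1-HIT | VC [28, 15]
  [8] addr=0x10f blk=16 s=0: L1-HIT | VC [28, 15]
  [9] addr=0x1c3 blk=28 s=0: VC-HIT | VC [16, 15]
  [10] addr=0xf3 blk=15 s=3: VC-HIT | VC [16, 23]
  [11] addr=0x106 blk=16 s=0: VC-HIT | VC [28, 23]
  [12] addr=0xfd blk=15 s=3: L1-HIT | VC [28, 23]
  [13] addr=0xff blk=15 s=3: L1-HIT | VC [28, 23]
  [14] addr=0xf5 blk=15 s=3: L1-HIT | VC [28, 23]
  [15] addr=0x179 blk=23 s=3: VC-HIT | VC [28, 15]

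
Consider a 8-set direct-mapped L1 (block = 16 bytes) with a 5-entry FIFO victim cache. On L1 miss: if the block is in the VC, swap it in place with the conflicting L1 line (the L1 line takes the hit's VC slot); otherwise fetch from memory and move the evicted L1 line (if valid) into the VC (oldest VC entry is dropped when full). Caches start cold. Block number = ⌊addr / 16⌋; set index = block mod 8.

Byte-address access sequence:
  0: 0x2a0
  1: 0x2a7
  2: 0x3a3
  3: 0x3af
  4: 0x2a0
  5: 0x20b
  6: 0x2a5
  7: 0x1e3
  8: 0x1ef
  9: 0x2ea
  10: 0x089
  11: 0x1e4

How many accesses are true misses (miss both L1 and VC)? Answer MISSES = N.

MISSES = 6

  [0] addr=0x2a0 blk=42 s=2: MISS | VC []
  [1] addr=0x2a7 blk=42 s=2: L1-HIT | VC []
  [2] addr=0x3a3 blk=58 s=2: MISS | VC [42]
  [3] addr=0x3af blk=58 s=2: L1-HIT | VC [42]
  [4] addr=0x2a0 blk=42 s=2: VC-HIT | VC [58]
  [5] addr=0x20b blk=32 s=0: MISS | VC [58]
  [6] addr=0x2a5 blk=42 s=2: L1-HIT | VC [58]
  [7] addr=0x1e3 blk=30 s=6: MISS | VC [58]
  [8] addr=0x1ef blk=30 s=6: L1-HIT | VC [58]
  [9] addr=0x2ea blk=46 s=6: MISS | VC [58, 30]
  [10] addr=0x89 blk=8 s=0: MISS | VC [58, 30, 32]
  [11] addr=0x1e4 blk=30 s=6: VC-HIT | VC [58, 46, 32]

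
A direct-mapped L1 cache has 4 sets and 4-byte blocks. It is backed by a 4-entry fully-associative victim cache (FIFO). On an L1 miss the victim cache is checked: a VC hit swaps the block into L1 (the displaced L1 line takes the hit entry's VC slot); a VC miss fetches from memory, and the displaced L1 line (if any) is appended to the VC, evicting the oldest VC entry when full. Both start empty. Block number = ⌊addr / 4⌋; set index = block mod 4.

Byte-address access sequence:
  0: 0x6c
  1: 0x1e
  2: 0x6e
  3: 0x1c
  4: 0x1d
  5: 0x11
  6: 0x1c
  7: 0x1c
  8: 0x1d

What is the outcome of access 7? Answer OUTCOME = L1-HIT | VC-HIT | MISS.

0: 0x6c (blk 27, set 3) → MISS  vc=[]
1: 0x1e (blk 7, set 3) → MISS  vc=[27]
2: 0x6e (blk 27, set 3) → VC-HIT  vc=[7]
3: 0x1c (blk 7, set 3) → VC-HIT  vc=[27]
4: 0x1d (blk 7, set 3) → L1-HIT  vc=[27]
5: 0x11 (blk 4, set 0) → MISS  vc=[27]
6: 0x1c (blk 7, set 3) → L1-HIT  vc=[27]
7: 0x1c (blk 7, set 3) → L1-HIT  vc=[27]
8: 0x1d (blk 7, set 3) → L1-HIT  vc=[27]

OUTCOME = L1-HIT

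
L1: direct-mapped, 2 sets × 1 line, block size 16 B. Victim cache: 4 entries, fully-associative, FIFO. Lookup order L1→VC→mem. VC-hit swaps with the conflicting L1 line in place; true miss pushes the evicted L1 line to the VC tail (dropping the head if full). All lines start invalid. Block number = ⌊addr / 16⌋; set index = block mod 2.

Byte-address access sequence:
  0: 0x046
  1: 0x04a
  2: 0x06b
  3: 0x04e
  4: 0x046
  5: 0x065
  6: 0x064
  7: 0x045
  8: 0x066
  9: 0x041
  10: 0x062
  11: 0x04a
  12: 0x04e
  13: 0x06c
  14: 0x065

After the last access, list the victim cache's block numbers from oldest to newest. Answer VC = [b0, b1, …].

VC = [4]

#0 0x46→b4/s0 MISS; vc=[]
#1 0x4a→b4/s0 L1-HIT; vc=[]
#2 0x6b→b6/s0 MISS; vc=[4]
#3 0x4e→b4/s0 VC-HIT; vc=[6]
#4 0x46→b4/s0 L1-HIT; vc=[6]
#5 0x65→b6/s0 VC-HIT; vc=[4]
#6 0x64→b6/s0 L1-HIT; vc=[4]
#7 0x45→b4/s0 VC-HIT; vc=[6]
#8 0x66→b6/s0 VC-HIT; vc=[4]
#9 0x41→b4/s0 VC-HIT; vc=[6]
#10 0x62→b6/s0 VC-HIT; vc=[4]
#11 0x4a→b4/s0 VC-HIT; vc=[6]
#12 0x4e→b4/s0 L1-HIT; vc=[6]
#13 0x6c→b6/s0 VC-HIT; vc=[4]
#14 0x65→b6/s0 L1-HIT; vc=[4]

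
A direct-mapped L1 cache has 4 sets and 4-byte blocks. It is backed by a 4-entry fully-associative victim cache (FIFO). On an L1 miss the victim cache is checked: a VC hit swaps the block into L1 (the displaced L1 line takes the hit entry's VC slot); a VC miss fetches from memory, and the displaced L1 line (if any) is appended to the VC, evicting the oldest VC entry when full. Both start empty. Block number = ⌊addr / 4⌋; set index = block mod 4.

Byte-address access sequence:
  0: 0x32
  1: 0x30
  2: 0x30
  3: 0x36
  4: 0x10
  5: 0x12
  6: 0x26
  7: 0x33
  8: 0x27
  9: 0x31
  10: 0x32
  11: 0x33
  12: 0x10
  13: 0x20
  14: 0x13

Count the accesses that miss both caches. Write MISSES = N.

  [0] addr=0x32 blk=12 s=0: MISS | VC []
  [1] addr=0x30 blk=12 s=0: L1-HIT | VC []
  [2] addr=0x30 blk=12 s=0: L1-HIT | VC []
  [3] addr=0x36 blk=13 s=1: MISS | VC []
  [4] addr=0x10 blk=4 s=0: MISS | VC [12]
  [5] addr=0x12 blk=4 s=0: L1-HIT | VC [12]
  [6] addr=0x26 blk=9 s=1: MISS | VC [12, 13]
  [7] addr=0x33 blk=12 s=0: VC-HIT | VC [4, 13]
  [8] addr=0x27 blk=9 s=1: L1-HIT | VC [4, 13]
  [9] addr=0x31 blk=12 s=0: L1-HIT | VC [4, 13]
  [10] addr=0x32 blk=12 s=0: L1-HIT | VC [4, 13]
  [11] addr=0x33 blk=12 s=0: L1-HIT | VC [4, 13]
  [12] addr=0x10 blk=4 s=0: VC-HIT | VC [12, 13]
  [13] addr=0x20 blk=8 s=0: MISS | VC [12, 13, 4]
  [14] addr=0x13 blk=4 s=0: VC-HIT | VC [12, 13, 8]

MISSES = 5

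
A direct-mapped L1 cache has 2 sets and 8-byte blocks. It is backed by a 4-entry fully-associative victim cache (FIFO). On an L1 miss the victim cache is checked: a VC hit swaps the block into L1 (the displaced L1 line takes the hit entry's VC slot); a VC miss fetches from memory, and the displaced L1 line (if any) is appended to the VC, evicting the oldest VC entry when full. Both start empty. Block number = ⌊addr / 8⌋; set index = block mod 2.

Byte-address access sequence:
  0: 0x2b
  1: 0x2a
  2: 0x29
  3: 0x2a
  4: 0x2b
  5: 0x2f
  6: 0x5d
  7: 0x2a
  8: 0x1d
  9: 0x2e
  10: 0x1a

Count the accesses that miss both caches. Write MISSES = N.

MISSES = 3

#0 0x2b→b5/s1 MISS; vc=[]
#1 0x2a→b5/s1 L1-HIT; vc=[]
#2 0x29→b5/s1 L1-HIT; vc=[]
#3 0x2a→b5/s1 L1-HIT; vc=[]
#4 0x2b→b5/s1 L1-HIT; vc=[]
#5 0x2f→b5/s1 L1-HIT; vc=[]
#6 0x5d→b11/s1 MISS; vc=[5]
#7 0x2a→b5/s1 VC-HIT; vc=[11]
#8 0x1d→b3/s1 MISS; vc=[11,5]
#9 0x2e→b5/s1 VC-HIT; vc=[11,3]
#10 0x1a→b3/s1 VC-HIT; vc=[11,5]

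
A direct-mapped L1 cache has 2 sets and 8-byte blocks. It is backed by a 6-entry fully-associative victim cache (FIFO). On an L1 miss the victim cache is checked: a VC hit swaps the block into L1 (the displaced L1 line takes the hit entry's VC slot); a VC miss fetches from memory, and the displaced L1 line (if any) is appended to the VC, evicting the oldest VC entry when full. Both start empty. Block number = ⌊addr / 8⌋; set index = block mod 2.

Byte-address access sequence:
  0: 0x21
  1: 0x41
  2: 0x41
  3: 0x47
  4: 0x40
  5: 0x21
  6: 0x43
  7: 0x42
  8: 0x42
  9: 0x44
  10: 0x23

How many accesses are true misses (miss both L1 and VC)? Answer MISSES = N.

#0 0x21→b4/s0 MISS; vc=[]
#1 0x41→b8/s0 MISS; vc=[4]
#2 0x41→b8/s0 L1-HIT; vc=[4]
#3 0x47→b8/s0 L1-HIT; vc=[4]
#4 0x40→b8/s0 L1-HIT; vc=[4]
#5 0x21→b4/s0 VC-HIT; vc=[8]
#6 0x43→b8/s0 VC-HIT; vc=[4]
#7 0x42→b8/s0 L1-HIT; vc=[4]
#8 0x42→b8/s0 L1-HIT; vc=[4]
#9 0x44→b8/s0 L1-HIT; vc=[4]
#10 0x23→b4/s0 VC-HIT; vc=[8]

MISSES = 2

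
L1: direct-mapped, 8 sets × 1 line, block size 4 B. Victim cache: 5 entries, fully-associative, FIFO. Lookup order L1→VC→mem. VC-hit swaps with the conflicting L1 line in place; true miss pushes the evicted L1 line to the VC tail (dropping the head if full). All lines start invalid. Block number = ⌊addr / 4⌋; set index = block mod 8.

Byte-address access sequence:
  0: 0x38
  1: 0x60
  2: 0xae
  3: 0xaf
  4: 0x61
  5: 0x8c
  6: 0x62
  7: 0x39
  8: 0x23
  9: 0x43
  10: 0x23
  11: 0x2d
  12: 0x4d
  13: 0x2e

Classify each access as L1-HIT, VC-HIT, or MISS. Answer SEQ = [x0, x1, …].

  [0] addr=0x38 blk=14 s=6: MISS | VC []
  [1] addr=0x60 blk=24 s=0: MISS | VC []
  [2] addr=0xae blk=43 s=3: MISS | VC []
  [3] addr=0xaf blk=43 s=3: L1-HIT | VC []
  [4] addr=0x61 blk=24 s=0: L1-HIT | VC []
  [5] addr=0x8c blk=35 s=3: MISS | VC [43]
  [6] addr=0x62 blk=24 s=0: L1-HIT | VC [43]
  [7] addr=0x39 blk=14 s=6: L1-HIT | VC [43]
  [8] addr=0x23 blk=8 s=0: MISS | VC [43, 24]
  [9] addr=0x43 blk=16 s=0: MISS | VC [43, 24, 8]
  [10] addr=0x23 blk=8 s=0: VC-HIT | VC [43, 24, 16]
  [11] addr=0x2d blk=11 s=3: MISS | VC [43, 24, 16, 35]
  [12] addr=0x4d blk=19 s=3: MISS | VC [43, 24, 16, 35, 11]
  [13] addr=0x2e blk=11 s=3: VC-HIT | VC [43, 24, 16, 35, 19]

SEQ = [MISS, MISS, MISS, L1-HIT, L1-HIT, MISS, L1-HIT, L1-HIT, MISS, MISS, VC-HIT, MISS, MISS, VC-HIT]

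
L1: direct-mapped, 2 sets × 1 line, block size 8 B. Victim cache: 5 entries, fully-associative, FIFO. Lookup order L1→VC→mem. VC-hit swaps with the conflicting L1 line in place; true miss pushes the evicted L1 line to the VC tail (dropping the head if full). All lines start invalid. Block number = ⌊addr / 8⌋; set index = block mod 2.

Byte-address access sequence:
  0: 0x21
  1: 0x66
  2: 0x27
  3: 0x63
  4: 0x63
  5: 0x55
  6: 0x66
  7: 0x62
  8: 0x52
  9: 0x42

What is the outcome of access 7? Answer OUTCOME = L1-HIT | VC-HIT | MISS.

OUTCOME = L1-HIT

  [0] addr=0x21 blk=4 s=0: MISS | VC []
  [1] addr=0x66 blk=12 s=0: MISS | VC [4]
  [2] addr=0x27 blk=4 s=0: VC-HIT | VC [12]
  [3] addr=0x63 blk=12 s=0: VC-HIT | VC [4]
  [4] addr=0x63 blk=12 s=0: L1-HIT | VC [4]
  [5] addr=0x55 blk=10 s=0: MISS | VC [4, 12]
  [6] addr=0x66 blk=12 s=0: VC-HIT | VC [4, 10]
  [7] addr=0x62 blk=12 s=0: L1-HIT | VC [4, 10]
  [8] addr=0x52 blk=10 s=0: VC-HIT | VC [4, 12]
  [9] addr=0x42 blk=8 s=0: MISS | VC [4, 12, 10]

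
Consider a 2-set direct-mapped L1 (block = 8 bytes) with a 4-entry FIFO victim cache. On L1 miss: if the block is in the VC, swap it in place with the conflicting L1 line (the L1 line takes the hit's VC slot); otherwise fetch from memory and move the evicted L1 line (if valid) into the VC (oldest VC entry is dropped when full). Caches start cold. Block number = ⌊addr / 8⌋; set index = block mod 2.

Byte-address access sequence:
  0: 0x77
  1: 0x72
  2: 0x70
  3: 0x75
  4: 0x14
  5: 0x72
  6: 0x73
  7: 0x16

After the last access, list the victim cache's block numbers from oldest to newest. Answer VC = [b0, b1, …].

VC = [14]

#0 0x77→b14/s0 MISS; vc=[]
#1 0x72→b14/s0 L1-HIT; vc=[]
#2 0x70→b14/s0 L1-HIT; vc=[]
#3 0x75→b14/s0 L1-HIT; vc=[]
#4 0x14→b2/s0 MISS; vc=[14]
#5 0x72→b14/s0 VC-HIT; vc=[2]
#6 0x73→b14/s0 L1-HIT; vc=[2]
#7 0x16→b2/s0 VC-HIT; vc=[14]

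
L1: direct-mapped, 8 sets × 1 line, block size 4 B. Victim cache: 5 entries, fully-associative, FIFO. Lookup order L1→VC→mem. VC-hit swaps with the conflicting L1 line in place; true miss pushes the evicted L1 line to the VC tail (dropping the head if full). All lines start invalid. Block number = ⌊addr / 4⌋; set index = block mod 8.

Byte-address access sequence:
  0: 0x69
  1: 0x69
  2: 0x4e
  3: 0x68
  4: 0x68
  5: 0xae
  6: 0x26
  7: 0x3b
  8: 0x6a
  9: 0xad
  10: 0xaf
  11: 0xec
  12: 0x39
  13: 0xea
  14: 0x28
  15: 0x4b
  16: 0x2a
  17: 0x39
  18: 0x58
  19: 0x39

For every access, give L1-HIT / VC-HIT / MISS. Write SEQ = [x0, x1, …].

SEQ = [MISS, L1-HIT, MISS, L1-HIT, L1-HIT, MISS, MISS, MISS, L1-HIT, L1-HIT, L1-HIT, MISS, L1-HIT, MISS, MISS, MISS, VC-HIT, L1-HIT, MISS, VC-HIT]

  [0] addr=0x69 blk=26 s=2: MISS | VC []
  [1] addr=0x69 blk=26 s=2: L1-HIT | VC []
  [2] addr=0x4e blk=19 s=3: MISS | VC []
  [3] addr=0x68 blk=26 s=2: L1-HIT | VC []
  [4] addr=0x68 blk=26 s=2: L1-HIT | VC []
  [5] addr=0xae blk=43 s=3: MISS | VC [19]
  [6] addr=0x26 blk=9 s=1: MISS | VC [19]
  [7] addr=0x3b blk=14 s=6: MISS | VC [19]
  [8] addr=0x6a blk=26 s=2: L1-HIT | VC [19]
  [9] addr=0xad blk=43 s=3: L1-HIT | VC [19]
  [10] addr=0xaf blk=43 s=3: L1-HIT | VC [19]
  [11] addr=0xec blk=59 s=3: MISS | VC [19, 43]
  [12] addr=0x39 blk=14 s=6: L1-HIT | VC [19, 43]
  [13] addr=0xea blk=58 s=2: MISS | VC [19, 43, 26]
  [14] addr=0x28 blk=10 s=2: MISS | VC [19, 43, 26, 58]
  [15] addr=0x4b blk=18 s=2: MISS | VC [19, 43, 26, 58, 10]
  [16] addr=0x2a blk=10 s=2: VC-HIT | VC [19, 43, 26, 58, 18]
  [17] addr=0x39 blk=14 s=6: L1-HIT | VC [19, 43, 26, 58, 18]
  [18] addr=0x58 blk=22 s=6: MISS | VC [43, 26, 58, 18, 14]
  [19] addr=0x39 blk=14 s=6: VC-HIT | VC [43, 26, 58, 18, 22]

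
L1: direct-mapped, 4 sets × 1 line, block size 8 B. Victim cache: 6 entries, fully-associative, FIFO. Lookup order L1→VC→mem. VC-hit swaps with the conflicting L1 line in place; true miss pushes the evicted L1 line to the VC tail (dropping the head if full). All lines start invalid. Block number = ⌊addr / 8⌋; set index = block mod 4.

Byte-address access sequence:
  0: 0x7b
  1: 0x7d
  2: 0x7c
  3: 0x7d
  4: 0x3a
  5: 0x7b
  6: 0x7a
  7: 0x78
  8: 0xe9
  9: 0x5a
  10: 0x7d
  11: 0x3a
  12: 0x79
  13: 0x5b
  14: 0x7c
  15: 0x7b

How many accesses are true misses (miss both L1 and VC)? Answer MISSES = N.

MISSES = 4

  [0] addr=0x7b blk=15 s=3: MISS | VC []
  [1] addr=0x7d blk=15 s=3: L1-HIT | VC []
  [2] addr=0x7c blk=15 s=3: L1-HIT | VC []
  [3] addr=0x7d blk=15 s=3: L1-HIT | VC []
  [4] addr=0x3a blk=7 s=3: MISS | VC [15]
  [5] addr=0x7b blk=15 s=3: VC-HIT | VC [7]
  [6] addr=0x7a blk=15 s=3: L1-HIT | VC [7]
  [7] addr=0x78 blk=15 s=3: L1-HIT | VC [7]
  [8] addr=0xe9 blk=29 s=1: MISS | VC [7]
  [9] addr=0x5a blk=11 s=3: MISS | VC [7, 15]
  [10] addr=0x7d blk=15 s=3: VC-HIT | VC [7, 11]
  [11] addr=0x3a blk=7 s=3: VC-HIT | VC [15, 11]
  [12] addr=0x79 blk=15 s=3: VC-HIT | VC [7, 11]
  [13] addr=0x5b blk=11 s=3: VC-HIT | VC [7, 15]
  [14] addr=0x7c blk=15 s=3: VC-HIT | VC [7, 11]
  [15] addr=0x7b blk=15 s=3: L1-HIT | VC [7, 11]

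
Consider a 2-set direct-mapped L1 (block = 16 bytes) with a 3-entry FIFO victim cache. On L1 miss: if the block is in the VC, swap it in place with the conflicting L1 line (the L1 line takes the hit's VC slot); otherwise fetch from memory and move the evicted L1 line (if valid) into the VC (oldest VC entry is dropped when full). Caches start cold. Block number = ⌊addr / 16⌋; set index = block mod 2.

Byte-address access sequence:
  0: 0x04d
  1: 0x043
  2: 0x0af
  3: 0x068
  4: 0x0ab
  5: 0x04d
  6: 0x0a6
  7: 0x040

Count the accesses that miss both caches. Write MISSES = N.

MISSES = 3

#0 0x4d→b4/s0 MISS; vc=[]
#1 0x43→b4/s0 L1-HIT; vc=[]
#2 0xaf→b10/s0 MISS; vc=[4]
#3 0x68→b6/s0 MISS; vc=[4,10]
#4 0xab→b10/s0 VC-HIT; vc=[4,6]
#5 0x4d→b4/s0 VC-HIT; vc=[10,6]
#6 0xa6→b10/s0 VC-HIT; vc=[4,6]
#7 0x40→b4/s0 VC-HIT; vc=[10,6]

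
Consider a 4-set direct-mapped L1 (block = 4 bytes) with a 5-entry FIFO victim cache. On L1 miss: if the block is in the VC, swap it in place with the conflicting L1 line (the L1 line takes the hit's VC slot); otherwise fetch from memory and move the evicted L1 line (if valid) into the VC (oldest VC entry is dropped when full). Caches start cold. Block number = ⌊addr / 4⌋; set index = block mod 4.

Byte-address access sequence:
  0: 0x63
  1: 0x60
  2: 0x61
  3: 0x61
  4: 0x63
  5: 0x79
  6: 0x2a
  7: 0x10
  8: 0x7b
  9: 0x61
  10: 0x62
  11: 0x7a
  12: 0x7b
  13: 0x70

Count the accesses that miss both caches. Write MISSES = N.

  [0] addr=0x63 blk=24 s=0: MISS | VC []
  [1] addr=0x60 blk=24 s=0: L1-HIT | VC []
  [2] addr=0x61 blk=24 s=0: L1-HIT | VC []
  [3] addr=0x61 blk=24 s=0: L1-HIT | VC []
  [4] addr=0x63 blk=24 s=0: L1-HIT | VC []
  [5] addr=0x79 blk=30 s=2: MISS | VC []
  [6] addr=0x2a blk=10 s=2: MISS | VC [30]
  [7] addr=0x10 blk=4 s=0: MISS | VC [30, 24]
  [8] addr=0x7b blk=30 s=2: VC-HIT | VC [10, 24]
  [9] addr=0x61 blk=24 s=0: VC-HIT | VC [10, 4]
  [10] addr=0x62 blk=24 s=0: L1-HIT | VC [10, 4]
  [11] addr=0x7a blk=30 s=2: L1-HIT | VC [10, 4]
  [12] addr=0x7b blk=30 s=2: L1-HIT | VC [10, 4]
  [13] addr=0x70 blk=28 s=0: MISS | VC [10, 4, 24]

MISSES = 5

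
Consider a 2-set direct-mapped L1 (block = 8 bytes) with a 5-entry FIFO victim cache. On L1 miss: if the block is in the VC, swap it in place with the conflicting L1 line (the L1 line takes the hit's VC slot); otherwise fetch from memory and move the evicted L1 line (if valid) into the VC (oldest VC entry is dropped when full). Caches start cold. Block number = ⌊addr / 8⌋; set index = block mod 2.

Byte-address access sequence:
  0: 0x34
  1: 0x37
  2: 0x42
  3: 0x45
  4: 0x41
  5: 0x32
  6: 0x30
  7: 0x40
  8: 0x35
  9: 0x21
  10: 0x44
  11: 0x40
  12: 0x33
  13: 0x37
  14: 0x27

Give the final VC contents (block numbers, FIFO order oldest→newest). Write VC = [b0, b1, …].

0: 0x34 (blk 6, set 0) → MISS  vc=[]
1: 0x37 (blk 6, set 0) → L1-HIT  vc=[]
2: 0x42 (blk 8, set 0) → MISS  vc=[6]
3: 0x45 (blk 8, set 0) → L1-HIT  vc=[6]
4: 0x41 (blk 8, set 0) → L1-HIT  vc=[6]
5: 0x32 (blk 6, set 0) → VC-HIT  vc=[8]
6: 0x30 (blk 6, set 0) → L1-HIT  vc=[8]
7: 0x40 (blk 8, set 0) → VC-HIT  vc=[6]
8: 0x35 (blk 6, set 0) → VC-HIT  vc=[8]
9: 0x21 (blk 4, set 0) → MISS  vc=[8, 6]
10: 0x44 (blk 8, set 0) → VC-HIT  vc=[4, 6]
11: 0x40 (blk 8, set 0) → L1-HIT  vc=[4, 6]
12: 0x33 (blk 6, set 0) → VC-HIT  vc=[4, 8]
13: 0x37 (blk 6, set 0) → L1-HIT  vc=[4, 8]
14: 0x27 (blk 4, set 0) → VC-HIT  vc=[6, 8]

VC = [6, 8]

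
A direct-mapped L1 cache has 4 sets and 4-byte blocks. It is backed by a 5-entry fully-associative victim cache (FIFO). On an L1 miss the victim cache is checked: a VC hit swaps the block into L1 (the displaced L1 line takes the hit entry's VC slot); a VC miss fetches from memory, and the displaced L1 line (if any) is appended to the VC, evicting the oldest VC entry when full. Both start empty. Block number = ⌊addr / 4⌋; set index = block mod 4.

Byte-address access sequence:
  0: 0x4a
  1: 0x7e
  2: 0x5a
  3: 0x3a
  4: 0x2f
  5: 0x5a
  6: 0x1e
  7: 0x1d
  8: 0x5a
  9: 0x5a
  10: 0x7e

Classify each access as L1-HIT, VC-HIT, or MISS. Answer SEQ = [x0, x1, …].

SEQ = [MISS, MISS, MISS, MISS, MISS, VC-HIT, MISS, L1-HIT, L1-HIT, L1-HIT, VC-HIT]

#0 0x4a→b18/s2 MISS; vc=[]
#1 0x7e→b31/s3 MISS; vc=[]
#2 0x5a→b22/s2 MISS; vc=[18]
#3 0x3a→b14/s2 MISS; vc=[18,22]
#4 0x2f→b11/s3 MISS; vc=[18,22,31]
#5 0x5a→b22/s2 VC-HIT; vc=[18,14,31]
#6 0x1e→b7/s3 MISS; vc=[18,14,31,11]
#7 0x1d→b7/s3 L1-HIT; vc=[18,14,31,11]
#8 0x5a→b22/s2 L1-HIT; vc=[18,14,31,11]
#9 0x5a→b22/s2 L1-HIT; vc=[18,14,31,11]
#10 0x7e→b31/s3 VC-HIT; vc=[18,14,7,11]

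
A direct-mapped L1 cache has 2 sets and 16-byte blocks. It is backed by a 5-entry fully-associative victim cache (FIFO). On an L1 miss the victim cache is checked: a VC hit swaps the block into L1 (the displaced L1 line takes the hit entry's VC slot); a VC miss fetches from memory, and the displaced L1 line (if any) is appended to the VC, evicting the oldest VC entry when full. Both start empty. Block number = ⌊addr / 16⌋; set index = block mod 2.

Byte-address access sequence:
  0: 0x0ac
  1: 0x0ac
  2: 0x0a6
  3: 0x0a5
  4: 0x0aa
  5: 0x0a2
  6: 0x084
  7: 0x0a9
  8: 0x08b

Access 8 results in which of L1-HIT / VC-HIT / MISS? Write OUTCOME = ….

OUTCOME = VC-HIT

0: 0xac (blk 10, set 0) → MISS  vc=[]
1: 0xac (blk 10, set 0) → L1-HIT  vc=[]
2: 0xa6 (blk 10, set 0) → L1-HIT  vc=[]
3: 0xa5 (blk 10, set 0) → L1-HIT  vc=[]
4: 0xaa (blk 10, set 0) → L1-HIT  vc=[]
5: 0xa2 (blk 10, set 0) → L1-HIT  vc=[]
6: 0x84 (blk 8, set 0) → MISS  vc=[10]
7: 0xa9 (blk 10, set 0) → VC-HIT  vc=[8]
8: 0x8b (blk 8, set 0) → VC-HIT  vc=[10]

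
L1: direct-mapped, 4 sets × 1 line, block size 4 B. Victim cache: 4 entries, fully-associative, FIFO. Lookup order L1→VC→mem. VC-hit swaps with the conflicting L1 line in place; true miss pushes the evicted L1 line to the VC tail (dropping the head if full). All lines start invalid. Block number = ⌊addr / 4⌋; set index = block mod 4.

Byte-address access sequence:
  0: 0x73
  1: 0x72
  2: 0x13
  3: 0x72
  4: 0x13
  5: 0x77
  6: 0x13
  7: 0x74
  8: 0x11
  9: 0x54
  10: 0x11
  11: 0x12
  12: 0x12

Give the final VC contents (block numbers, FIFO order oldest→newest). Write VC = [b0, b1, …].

  [0] addr=0x73 blk=28 s=0: MISS | VC []
  [1] addr=0x72 blk=28 s=0: L1-HIT | VC []
  [2] addr=0x13 blk=4 s=0: MISS | VC [28]
  [3] addr=0x72 blk=28 s=0: VC-HIT | VC [4]
  [4] addr=0x13 blk=4 s=0: VC-HIT | VC [28]
  [5] addr=0x77 blk=29 s=1: MISS | VC [28]
  [6] addr=0x13 blk=4 s=0: L1-HIT | VC [28]
  [7] addr=0x74 blk=29 s=1: L1-HIT | VC [28]
  [8] addr=0x11 blk=4 s=0: L1-HIT | VC [28]
  [9] addr=0x54 blk=21 s=1: MISS | VC [28, 29]
  [10] addr=0x11 blk=4 s=0: L1-HIT | VC [28, 29]
  [11] addr=0x12 blk=4 s=0: L1-HIT | VC [28, 29]
  [12] addr=0x12 blk=4 s=0: L1-HIT | VC [28, 29]

VC = [28, 29]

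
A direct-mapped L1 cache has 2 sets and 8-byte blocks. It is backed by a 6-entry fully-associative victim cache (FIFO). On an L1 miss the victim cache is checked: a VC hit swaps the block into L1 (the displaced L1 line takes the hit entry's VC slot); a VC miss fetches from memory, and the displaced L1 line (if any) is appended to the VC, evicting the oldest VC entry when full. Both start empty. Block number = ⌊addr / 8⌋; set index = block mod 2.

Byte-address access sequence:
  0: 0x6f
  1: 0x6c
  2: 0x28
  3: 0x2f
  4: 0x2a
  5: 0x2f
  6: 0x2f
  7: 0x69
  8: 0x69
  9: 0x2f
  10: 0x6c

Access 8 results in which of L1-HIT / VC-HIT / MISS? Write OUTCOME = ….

#0 0x6f→b13/s1 MISS; vc=[]
#1 0x6c→b13/s1 L1-HIT; vc=[]
#2 0x28→b5/s1 MISS; vc=[13]
#3 0x2f→b5/s1 L1-HIT; vc=[13]
#4 0x2a→b5/s1 L1-HIT; vc=[13]
#5 0x2f→b5/s1 L1-HIT; vc=[13]
#6 0x2f→b5/s1 L1-HIT; vc=[13]
#7 0x69→b13/s1 VC-HIT; vc=[5]
#8 0x69→b13/s1 L1-HIT; vc=[5]
#9 0x2f→b5/s1 VC-HIT; vc=[13]
#10 0x6c→b13/s1 VC-HIT; vc=[5]

OUTCOME = L1-HIT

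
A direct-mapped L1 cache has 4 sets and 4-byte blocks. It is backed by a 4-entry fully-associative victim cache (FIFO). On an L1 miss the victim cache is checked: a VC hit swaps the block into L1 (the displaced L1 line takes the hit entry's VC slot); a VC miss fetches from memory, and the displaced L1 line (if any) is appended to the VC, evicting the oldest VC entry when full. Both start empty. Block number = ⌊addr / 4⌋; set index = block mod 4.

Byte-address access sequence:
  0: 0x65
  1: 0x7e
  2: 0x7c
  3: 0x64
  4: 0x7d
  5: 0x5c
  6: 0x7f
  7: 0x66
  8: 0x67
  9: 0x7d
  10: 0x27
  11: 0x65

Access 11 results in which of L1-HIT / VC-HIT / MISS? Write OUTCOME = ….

OUTCOME = VC-HIT

  [0] addr=0x65 blk=25 s=1: MISS | VC []
  [1] addr=0x7e blk=31 s=3: MISS | VC []
  [2] addr=0x7c blk=31 s=3: L1-HIT | VC []
  [3] addr=0x64 blk=25 s=1: L1-HIT | VC []
  [4] addr=0x7d blk=31 s=3: L1-HIT | VC []
  [5] addr=0x5c blk=23 s=3: MISS | VC [31]
  [6] addr=0x7f blk=31 s=3: VC-HIT | VC [23]
  [7] addr=0x66 blk=25 s=1: L1-HIT | VC [23]
  [8] addr=0x67 blk=25 s=1: L1-HIT | VC [23]
  [9] addr=0x7d blk=31 s=3: L1-HIT | VC [23]
  [10] addr=0x27 blk=9 s=1: MISS | VC [23, 25]
  [11] addr=0x65 blk=25 s=1: VC-HIT | VC [23, 9]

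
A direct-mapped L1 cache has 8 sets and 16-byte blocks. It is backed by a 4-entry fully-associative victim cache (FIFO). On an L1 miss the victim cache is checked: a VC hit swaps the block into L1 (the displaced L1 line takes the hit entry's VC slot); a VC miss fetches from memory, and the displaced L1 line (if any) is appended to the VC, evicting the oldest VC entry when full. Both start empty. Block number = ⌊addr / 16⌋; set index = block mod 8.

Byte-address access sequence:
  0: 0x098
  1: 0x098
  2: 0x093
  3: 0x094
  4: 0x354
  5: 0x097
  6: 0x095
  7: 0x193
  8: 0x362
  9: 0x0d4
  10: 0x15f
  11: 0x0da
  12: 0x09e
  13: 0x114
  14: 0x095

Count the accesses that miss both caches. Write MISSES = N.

MISSES = 7

#0 0x98→b9/s1 MISS; vc=[]
#1 0x98→b9/s1 L1-HIT; vc=[]
#2 0x93→b9/s1 L1-HIT; vc=[]
#3 0x94→b9/s1 L1-HIT; vc=[]
#4 0x354→b53/s5 MISS; vc=[]
#5 0x97→b9/s1 L1-HIT; vc=[]
#6 0x95→b9/s1 L1-HIT; vc=[]
#7 0x193→b25/s1 MISS; vc=[9]
#8 0x362→b54/s6 MISS; vc=[9]
#9 0xd4→b13/s5 MISS; vc=[9,53]
#10 0x15f→b21/s5 MISS; vc=[9,53,13]
#11 0xda→b13/s5 VC-HIT; vc=[9,53,21]
#12 0x9e→b9/s1 VC-HIT; vc=[25,53,21]
#13 0x114→b17/s1 MISS; vc=[25,53,21,9]
#14 0x95→b9/s1 VC-HIT; vc=[25,53,21,17]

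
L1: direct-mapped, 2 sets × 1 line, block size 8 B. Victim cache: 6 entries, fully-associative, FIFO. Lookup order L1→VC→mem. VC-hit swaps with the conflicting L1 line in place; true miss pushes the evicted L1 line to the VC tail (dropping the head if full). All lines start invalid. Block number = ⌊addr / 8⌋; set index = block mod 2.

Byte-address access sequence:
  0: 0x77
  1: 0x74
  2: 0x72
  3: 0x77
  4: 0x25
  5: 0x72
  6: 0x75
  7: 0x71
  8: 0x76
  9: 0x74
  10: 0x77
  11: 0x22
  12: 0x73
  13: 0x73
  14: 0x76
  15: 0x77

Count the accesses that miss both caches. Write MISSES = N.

MISSES = 2

  [0] addr=0x77 blk=14 s=0: MISS | VC []
  [1] addr=0x74 blk=14 s=0: L1-HIT | VC []
  [2] addr=0x72 blk=14 s=0: L1-HIT | VC []
  [3] addr=0x77 blk=14 s=0: L1-HIT | VC []
  [4] addr=0x25 blk=4 s=0: MISS | VC [14]
  [5] addr=0x72 blk=14 s=0: VC-HIT | VC [4]
  [6] addr=0x75 blk=14 s=0: L1-HIT | VC [4]
  [7] addr=0x71 blk=14 s=0: L1-HIT | VC [4]
  [8] addr=0x76 blk=14 s=0: L1-HIT | VC [4]
  [9] addr=0x74 blk=14 s=0: L1-HIT | VC [4]
  [10] addr=0x77 blk=14 s=0: L1-HIT | VC [4]
  [11] addr=0x22 blk=4 s=0: VC-HIT | VC [14]
  [12] addr=0x73 blk=14 s=0: VC-HIT | VC [4]
  [13] addr=0x73 blk=14 s=0: L1-HIT | VC [4]
  [14] addr=0x76 blk=14 s=0: L1-HIT | VC [4]
  [15] addr=0x77 blk=14 s=0: L1-HIT | VC [4]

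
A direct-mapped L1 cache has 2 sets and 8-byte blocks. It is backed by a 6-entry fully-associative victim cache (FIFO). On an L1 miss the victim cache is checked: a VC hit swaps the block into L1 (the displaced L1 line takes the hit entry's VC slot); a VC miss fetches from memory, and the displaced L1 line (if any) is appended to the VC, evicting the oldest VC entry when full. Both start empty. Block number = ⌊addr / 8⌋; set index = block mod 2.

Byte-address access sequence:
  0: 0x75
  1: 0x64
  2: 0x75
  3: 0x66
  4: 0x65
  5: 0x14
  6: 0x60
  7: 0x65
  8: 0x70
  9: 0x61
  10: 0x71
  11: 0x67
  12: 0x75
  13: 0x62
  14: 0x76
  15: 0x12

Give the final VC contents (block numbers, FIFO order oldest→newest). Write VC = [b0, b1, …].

0: 0x75 (blk 14, set 0) → MISS  vc=[]
1: 0x64 (blk 12, set 0) → MISS  vc=[14]
2: 0x75 (blk 14, set 0) → VC-HIT  vc=[12]
3: 0x66 (blk 12, set 0) → VC-HIT  vc=[14]
4: 0x65 (blk 12, set 0) → L1-HIT  vc=[14]
5: 0x14 (blk 2, set 0) → MISS  vc=[14, 12]
6: 0x60 (blk 12, set 0) → VC-HIT  vc=[14, 2]
7: 0x65 (blk 12, set 0) → L1-HIT  vc=[14, 2]
8: 0x70 (blk 14, set 0) → VC-HIT  vc=[12, 2]
9: 0x61 (blk 12, set 0) → VC-HIT  vc=[14, 2]
10: 0x71 (blk 14, set 0) → VC-HIT  vc=[12, 2]
11: 0x67 (blk 12, set 0) → VC-HIT  vc=[14, 2]
12: 0x75 (blk 14, set 0) → VC-HIT  vc=[12, 2]
13: 0x62 (blk 12, set 0) → VC-HIT  vc=[14, 2]
14: 0x76 (blk 14, set 0) → VC-HIT  vc=[12, 2]
15: 0x12 (blk 2, set 0) → VC-HIT  vc=[12, 14]

VC = [12, 14]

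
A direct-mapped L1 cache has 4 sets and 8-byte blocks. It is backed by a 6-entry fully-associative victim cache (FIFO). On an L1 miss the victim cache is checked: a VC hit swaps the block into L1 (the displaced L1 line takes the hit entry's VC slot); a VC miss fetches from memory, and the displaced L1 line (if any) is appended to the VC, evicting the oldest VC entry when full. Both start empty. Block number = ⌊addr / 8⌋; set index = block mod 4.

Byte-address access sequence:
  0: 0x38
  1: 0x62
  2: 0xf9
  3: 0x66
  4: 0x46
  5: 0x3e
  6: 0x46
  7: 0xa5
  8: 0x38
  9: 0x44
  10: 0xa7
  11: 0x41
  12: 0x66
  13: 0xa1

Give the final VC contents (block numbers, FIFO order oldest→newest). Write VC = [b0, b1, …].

#0 0x38→b7/s3 MISS; vc=[]
#1 0x62→b12/s0 MISS; vc=[]
#2 0xf9→b31/s3 MISS; vc=[7]
#3 0x66→b12/s0 L1-HIT; vc=[7]
#4 0x46→b8/s0 MISS; vc=[7,12]
#5 0x3e→b7/s3 VC-HIT; vc=[31,12]
#6 0x46→b8/s0 L1-HIT; vc=[31,12]
#7 0xa5→b20/s0 MISS; vc=[31,12,8]
#8 0x38→b7/s3 L1-HIT; vc=[31,12,8]
#9 0x44→b8/s0 VC-HIT; vc=[31,12,20]
#10 0xa7→b20/s0 VC-HIT; vc=[31,12,8]
#11 0x41→b8/s0 VC-HIT; vc=[31,12,20]
#12 0x66→b12/s0 VC-HIT; vc=[31,8,20]
#13 0xa1→b20/s0 VC-HIT; vc=[31,8,12]

VC = [31, 8, 12]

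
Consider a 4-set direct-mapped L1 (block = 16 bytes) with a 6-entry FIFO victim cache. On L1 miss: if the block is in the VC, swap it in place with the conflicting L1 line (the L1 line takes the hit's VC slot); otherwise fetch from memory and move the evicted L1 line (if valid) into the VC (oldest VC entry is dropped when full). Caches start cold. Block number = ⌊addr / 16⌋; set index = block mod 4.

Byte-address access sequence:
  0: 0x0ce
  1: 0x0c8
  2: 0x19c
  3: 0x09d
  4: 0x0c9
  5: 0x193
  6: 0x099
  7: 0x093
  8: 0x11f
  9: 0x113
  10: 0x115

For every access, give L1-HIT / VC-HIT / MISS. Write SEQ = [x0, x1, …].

SEQ = [MISS, L1-HIT, MISS, MISS, L1-HIT, VC-HIT, VC-HIT, L1-HIT, MISS, L1-HIT, L1-HIT]

  [0] addr=0xce blk=12 s=0: MISS | VC []
  [1] addr=0xc8 blk=12 s=0: L1-HIT | VC []
  [2] addr=0x19c blk=25 s=1: MISS | VC []
  [3] addr=0x9d blk=9 s=1: MISS | VC [25]
  [4] addr=0xc9 blk=12 s=0: L1-HIT | VC [25]
  [5] addr=0x193 blk=25 s=1: VC-HIT | VC [9]
  [6] addr=0x99 blk=9 s=1: VC-HIT | VC [25]
  [7] addr=0x93 blk=9 s=1: L1-HIT | VC [25]
  [8] addr=0x11f blk=17 s=1: MISS | VC [25, 9]
  [9] addr=0x113 blk=17 s=1: L1-HIT | VC [25, 9]
  [10] addr=0x115 blk=17 s=1: L1-HIT | VC [25, 9]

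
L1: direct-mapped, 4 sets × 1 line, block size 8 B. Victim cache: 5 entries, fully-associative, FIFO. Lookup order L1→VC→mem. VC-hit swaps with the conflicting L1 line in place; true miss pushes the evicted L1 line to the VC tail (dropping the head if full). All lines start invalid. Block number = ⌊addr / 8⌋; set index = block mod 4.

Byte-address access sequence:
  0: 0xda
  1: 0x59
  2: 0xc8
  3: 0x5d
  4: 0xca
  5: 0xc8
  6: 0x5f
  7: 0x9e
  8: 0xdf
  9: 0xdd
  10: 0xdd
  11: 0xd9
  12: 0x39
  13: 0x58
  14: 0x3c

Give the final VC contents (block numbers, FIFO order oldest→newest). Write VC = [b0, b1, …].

VC = [19, 11, 27]

0: 0xda (blk 27, set 3) → MISS  vc=[]
1: 0x59 (blk 11, set 3) → MISS  vc=[27]
2: 0xc8 (blk 25, set 1) → MISS  vc=[27]
3: 0x5d (blk 11, set 3) → L1-HIT  vc=[27]
4: 0xca (blk 25, set 1) → L1-HIT  vc=[27]
5: 0xc8 (blk 25, set 1) → L1-HIT  vc=[27]
6: 0x5f (blk 11, set 3) → L1-HIT  vc=[27]
7: 0x9e (blk 19, set 3) → MISS  vc=[27, 11]
8: 0xdf (blk 27, set 3) → VC-HIT  vc=[19, 11]
9: 0xdd (blk 27, set 3) → L1-HIT  vc=[19, 11]
10: 0xdd (blk 27, set 3) → L1-HIT  vc=[19, 11]
11: 0xd9 (blk 27, set 3) → L1-HIT  vc=[19, 11]
12: 0x39 (blk 7, set 3) → MISS  vc=[19, 11, 27]
13: 0x58 (blk 11, set 3) → VC-HIT  vc=[19, 7, 27]
14: 0x3c (blk 7, set 3) → VC-HIT  vc=[19, 11, 27]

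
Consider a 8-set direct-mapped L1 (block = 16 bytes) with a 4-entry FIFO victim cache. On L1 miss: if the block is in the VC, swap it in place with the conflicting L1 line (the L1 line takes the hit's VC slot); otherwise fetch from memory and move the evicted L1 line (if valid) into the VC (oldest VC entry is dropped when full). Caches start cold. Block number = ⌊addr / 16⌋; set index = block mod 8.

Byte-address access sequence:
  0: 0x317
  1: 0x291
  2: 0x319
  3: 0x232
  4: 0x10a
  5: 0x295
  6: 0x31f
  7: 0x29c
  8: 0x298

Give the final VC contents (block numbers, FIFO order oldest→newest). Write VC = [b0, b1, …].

VC = [49]

0: 0x317 (blk 49, set 1) → MISS  vc=[]
1: 0x291 (blk 41, set 1) → MISS  vc=[49]
2: 0x319 (blk 49, set 1) → VC-HIT  vc=[41]
3: 0x232 (blk 35, set 3) → MISS  vc=[41]
4: 0x10a (blk 16, set 0) → MISS  vc=[41]
5: 0x295 (blk 41, set 1) → VC-HIT  vc=[49]
6: 0x31f (blk 49, set 1) → VC-HIT  vc=[41]
7: 0x29c (blk 41, set 1) → VC-HIT  vc=[49]
8: 0x298 (blk 41, set 1) → L1-HIT  vc=[49]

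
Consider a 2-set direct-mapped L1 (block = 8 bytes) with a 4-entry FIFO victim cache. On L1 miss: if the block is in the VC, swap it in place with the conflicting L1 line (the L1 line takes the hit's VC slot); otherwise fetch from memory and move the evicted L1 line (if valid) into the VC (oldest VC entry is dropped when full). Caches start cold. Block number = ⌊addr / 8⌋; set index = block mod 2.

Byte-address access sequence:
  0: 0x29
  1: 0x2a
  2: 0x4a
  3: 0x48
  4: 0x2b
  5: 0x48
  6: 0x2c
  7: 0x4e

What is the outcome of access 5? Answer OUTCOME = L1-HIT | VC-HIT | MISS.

OUTCOME = VC-HIT

  [0] addr=0x29 blk=5 s=1: MISS | VC []
  [1] addr=0x2a blk=5 s=1: L1-HIT | VC []
  [2] addr=0x4a blk=9 s=1: MISS | VC [5]
  [3] addr=0x48 blk=9 s=1: L1-HIT | VC [5]
  [4] addr=0x2b blk=5 s=1: VC-HIT | VC [9]
  [5] addr=0x48 blk=9 s=1: VC-HIT | VC [5]
  [6] addr=0x2c blk=5 s=1: VC-HIT | VC [9]
  [7] addr=0x4e blk=9 s=1: VC-HIT | VC [5]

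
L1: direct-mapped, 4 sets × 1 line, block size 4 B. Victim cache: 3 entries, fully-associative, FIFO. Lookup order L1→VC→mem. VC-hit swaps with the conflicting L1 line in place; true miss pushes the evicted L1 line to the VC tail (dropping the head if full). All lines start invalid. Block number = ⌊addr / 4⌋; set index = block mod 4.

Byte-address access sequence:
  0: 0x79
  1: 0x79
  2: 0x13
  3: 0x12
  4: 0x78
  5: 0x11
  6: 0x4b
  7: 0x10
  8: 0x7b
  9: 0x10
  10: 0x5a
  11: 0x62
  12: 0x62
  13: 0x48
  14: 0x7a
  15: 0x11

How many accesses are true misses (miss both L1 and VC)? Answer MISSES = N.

MISSES = 5

0: 0x79 (blk 30, set 2) → MISS  vc=[]
1: 0x79 (blk 30, set 2) → L1-HIT  vc=[]
2: 0x13 (blk 4, set 0) → MISS  vc=[]
3: 0x12 (blk 4, set 0) → L1-HIT  vc=[]
4: 0x78 (blk 30, set 2) → L1-HIT  vc=[]
5: 0x11 (blk 4, set 0) → L1-HIT  vc=[]
6: 0x4b (blk 18, set 2) → MISS  vc=[30]
7: 0x10 (blk 4, set 0) → L1-HIT  vc=[30]
8: 0x7b (blk 30, set 2) → VC-HIT  vc=[18]
9: 0x10 (blk 4, set 0) → L1-HIT  vc=[18]
10: 0x5a (blk 22, set 2) → MISS  vc=[18, 30]
11: 0x62 (blk 24, set 0) → MISS  vc=[18, 30, 4]
12: 0x62 (blk 24, set 0) → L1-HIT  vc=[18, 30, 4]
13: 0x48 (blk 18, set 2) → VC-HIT  vc=[22, 30, 4]
14: 0x7a (blk 30, set 2) → VC-HIT  vc=[22, 18, 4]
15: 0x11 (blk 4, set 0) → VC-HIT  vc=[22, 18, 24]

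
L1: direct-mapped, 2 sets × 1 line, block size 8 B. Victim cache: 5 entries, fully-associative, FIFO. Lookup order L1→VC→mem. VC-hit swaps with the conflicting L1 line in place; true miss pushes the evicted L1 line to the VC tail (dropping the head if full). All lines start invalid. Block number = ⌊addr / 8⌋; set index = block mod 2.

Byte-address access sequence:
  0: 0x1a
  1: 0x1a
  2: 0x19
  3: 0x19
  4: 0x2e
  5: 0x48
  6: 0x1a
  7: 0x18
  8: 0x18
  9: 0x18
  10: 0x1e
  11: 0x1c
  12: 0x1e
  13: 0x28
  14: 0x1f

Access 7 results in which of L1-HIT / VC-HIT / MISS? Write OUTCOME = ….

OUTCOME = L1-HIT

  [0] addr=0x1a blk=3 s=1: MISS | VC []
  [1] addr=0x1a blk=3 s=1: L1-HIT | VC []
  [2] addr=0x19 blk=3 s=1: L1-HIT | VC []
  [3] addr=0x19 blk=3 s=1: L1-HIT | VC []
  [4] addr=0x2e blk=5 s=1: MISS | VC [3]
  [5] addr=0x48 blk=9 s=1: MISS | VC [3, 5]
  [6] addr=0x1a blk=3 s=1: VC-HIT | VC [9, 5]
  [7] addr=0x18 blk=3 s=1: L1-HIT | VC [9, 5]
  [8] addr=0x18 blk=3 s=1: L1-HIT | VC [9, 5]
  [9] addr=0x18 blk=3 s=1: L1-HIT | VC [9, 5]
  [10] addr=0x1e blk=3 s=1: L1-HIT | VC [9, 5]
  [11] addr=0x1c blk=3 s=1: L1-HIT | VC [9, 5]
  [12] addr=0x1e blk=3 s=1: L1-HIT | VC [9, 5]
  [13] addr=0x28 blk=5 s=1: VC-HIT | VC [9, 3]
  [14] addr=0x1f blk=3 s=1: VC-HIT | VC [9, 5]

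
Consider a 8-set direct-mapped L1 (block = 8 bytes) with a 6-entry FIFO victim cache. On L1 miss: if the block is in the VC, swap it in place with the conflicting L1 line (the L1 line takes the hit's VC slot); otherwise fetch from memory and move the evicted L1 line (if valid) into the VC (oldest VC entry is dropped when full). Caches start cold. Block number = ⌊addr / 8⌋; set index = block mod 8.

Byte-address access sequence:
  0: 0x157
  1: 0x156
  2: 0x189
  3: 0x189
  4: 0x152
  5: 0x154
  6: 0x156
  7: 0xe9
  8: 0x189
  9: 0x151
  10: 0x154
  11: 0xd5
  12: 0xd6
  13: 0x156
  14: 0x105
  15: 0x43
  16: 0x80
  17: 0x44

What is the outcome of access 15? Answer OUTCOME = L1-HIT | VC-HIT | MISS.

#0 0x157→b42/s2 MISS; vc=[]
#1 0x156→b42/s2 L1-HIT; vc=[]
#2 0x189→b49/s1 MISS; vc=[]
#3 0x189→b49/s1 L1-HIT; vc=[]
#4 0x152→b42/s2 L1-HIT; vc=[]
#5 0x154→b42/s2 L1-HIT; vc=[]
#6 0x156→b42/s2 L1-HIT; vc=[]
#7 0xe9→b29/s5 MISS; vc=[]
#8 0x189→b49/s1 L1-HIT; vc=[]
#9 0x151→b42/s2 L1-HIT; vc=[]
#10 0x154→b42/s2 L1-HIT; vc=[]
#11 0xd5→b26/s2 MISS; vc=[42]
#12 0xd6→b26/s2 L1-HIT; vc=[42]
#13 0x156→b42/s2 VC-HIT; vc=[26]
#14 0x105→b32/s0 MISS; vc=[26]
#15 0x43→b8/s0 MISS; vc=[26,32]
#16 0x80→b16/s0 MISS; vc=[26,32,8]
#17 0x44→b8/s0 VC-HIT; vc=[26,32,16]

OUTCOME = MISS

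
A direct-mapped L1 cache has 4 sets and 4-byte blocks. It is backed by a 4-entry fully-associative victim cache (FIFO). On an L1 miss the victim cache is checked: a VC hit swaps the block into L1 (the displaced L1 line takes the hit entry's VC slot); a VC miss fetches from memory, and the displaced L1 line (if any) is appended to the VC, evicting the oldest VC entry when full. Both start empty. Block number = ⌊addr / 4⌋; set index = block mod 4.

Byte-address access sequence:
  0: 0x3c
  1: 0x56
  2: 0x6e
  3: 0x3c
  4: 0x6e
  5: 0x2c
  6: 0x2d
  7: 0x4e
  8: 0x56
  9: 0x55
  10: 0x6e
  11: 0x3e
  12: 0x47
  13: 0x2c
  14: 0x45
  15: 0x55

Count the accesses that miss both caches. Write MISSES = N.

  [0] addr=0x3c blk=15 s=3: MISS | VC []
  [1] addr=0x56 blk=21 s=1: MISS | VC []
  [2] addr=0x6e blk=27 s=3: MISS | VC [15]
  [3] addr=0x3c blk=15 s=3: VC-HIT | VC [27]
  [4] addr=0x6e blk=27 s=3: VC-HIT | VC [15]
  [5] addr=0x2c blk=11 s=3: MISS | VC [15, 27]
  [6] addr=0x2d blk=11 s=3: L1-HIT | VC [15, 27]
  [7] addr=0x4e blk=19 s=3: MISS | VC [15, 27, 11]
  [8] addr=0x56 blk=21 s=1: L1-HIT | VC [15, 27, 11]
  [9] addr=0x55 blk=21 s=1: L1-HIT | VC [15, 27, 11]
  [10] addr=0x6e blk=27 s=3: VC-HIT | VC [15, 19, 11]
  [11] addr=0x3e blk=15 s=3: VC-HIT | VC [27, 19, 11]
  [12] addr=0x47 blk=17 s=1: MISS | VC [27, 19, 11, 21]
  [13] addr=0x2c blk=11 s=3: VC-HIT | VC [27, 19, 15, 21]
  [14] addr=0x45 blk=17 s=1: L1-HIT | VC [27, 19, 15, 21]
  [15] addr=0x55 blk=21 s=1: VC-HIT | VC [27, 19, 15, 17]

MISSES = 6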